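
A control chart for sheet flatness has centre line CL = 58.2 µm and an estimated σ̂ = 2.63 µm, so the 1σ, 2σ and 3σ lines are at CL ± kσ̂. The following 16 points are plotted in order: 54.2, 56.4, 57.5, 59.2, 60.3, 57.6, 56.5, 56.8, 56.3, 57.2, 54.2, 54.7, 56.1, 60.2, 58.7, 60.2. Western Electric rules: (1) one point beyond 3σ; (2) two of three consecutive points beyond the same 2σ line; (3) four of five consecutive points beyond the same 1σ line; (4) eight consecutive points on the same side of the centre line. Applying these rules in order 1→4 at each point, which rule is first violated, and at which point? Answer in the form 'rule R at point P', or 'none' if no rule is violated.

rule 4 at point 13

Zone of each point (C = within 1σ̂, B = 1σ̂–2σ̂, A = 2σ̂–3σ̂, * = beyond 3σ̂; sign = side of CL): 1:-B, 2:-C, 3:-C, 4:+C, 5:+C, 6:-C, 7:-C, 8:-C, 9:-C, 10:-C, 11:-B, 12:-B, 13:-C, 14:+C, 15:+C, 16:+C
Rule 4 (eight consecutive points on the same side of the centre line) is satisfied at point 13.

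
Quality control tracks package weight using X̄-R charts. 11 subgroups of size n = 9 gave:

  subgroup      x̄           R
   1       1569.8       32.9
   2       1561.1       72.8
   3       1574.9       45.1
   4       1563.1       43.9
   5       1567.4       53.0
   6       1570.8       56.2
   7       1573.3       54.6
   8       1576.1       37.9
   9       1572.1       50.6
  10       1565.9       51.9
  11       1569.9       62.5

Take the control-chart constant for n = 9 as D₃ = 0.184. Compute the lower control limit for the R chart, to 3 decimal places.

R̄ = (32.9 + 72.8 + 45.1 + 43.9 + 53.0 + 56.2 + 54.6 + 37.9 + 50.6 + 51.9 + 62.5) / 11 = 561.4000 / 11 = 51.0364
LCL_R = D₃·R̄ = 0.184 × 51.0364 = 9.3907

9.391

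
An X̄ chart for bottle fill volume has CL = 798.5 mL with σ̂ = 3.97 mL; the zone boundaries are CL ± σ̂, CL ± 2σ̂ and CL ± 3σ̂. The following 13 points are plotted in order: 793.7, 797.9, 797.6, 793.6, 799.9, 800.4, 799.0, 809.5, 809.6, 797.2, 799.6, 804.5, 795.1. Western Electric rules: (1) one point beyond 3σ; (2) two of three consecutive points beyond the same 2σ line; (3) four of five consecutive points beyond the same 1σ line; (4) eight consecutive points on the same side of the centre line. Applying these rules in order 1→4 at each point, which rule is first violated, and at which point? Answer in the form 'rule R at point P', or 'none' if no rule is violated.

rule 2 at point 9

Zone of each point (C = within 1σ̂, B = 1σ̂–2σ̂, A = 2σ̂–3σ̂, * = beyond 3σ̂; sign = side of CL): 1:-B, 2:-C, 3:-C, 4:-B, 5:+C, 6:+C, 7:+C, 8:+A, 9:+A, 10:-C, 11:+C, 12:+B, 13:-C
Rule 2 (two of three consecutive points beyond the same 2σ limit) is satisfied at point 9.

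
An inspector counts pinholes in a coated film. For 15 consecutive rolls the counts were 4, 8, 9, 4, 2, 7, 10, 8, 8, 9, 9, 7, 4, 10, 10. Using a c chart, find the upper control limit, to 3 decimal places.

c̄ = (4 + 8 + 9 + 4 + 2 + 7 + 10 + 8 + 8 + 9 + 9 + 7 + 4 + 10 + 10) / 15 = 109 / 15 = 7.2667
UCL = c̄ + 3√c̄ = 7.2667 + 3 × √7.2667 = 7.2667 + 3 × 2.6957 = 15.3537

15.354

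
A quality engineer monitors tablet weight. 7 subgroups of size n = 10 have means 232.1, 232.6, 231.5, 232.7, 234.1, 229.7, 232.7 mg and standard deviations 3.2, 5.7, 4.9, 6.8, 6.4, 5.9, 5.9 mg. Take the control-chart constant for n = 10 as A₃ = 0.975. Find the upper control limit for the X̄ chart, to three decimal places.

X̄̄ = (232.1 + 232.6 + 231.5 + 232.7 + 234.1 + 229.7 + 232.7) / 7 = 232.2000
s̄ = (3.2 + 5.7 + 4.9 + 6.8 + 6.4 + 5.9 + 5.9) / 7 = 5.5429
UCL = X̄̄ + A₃·s̄ = 232.2000 + 0.975 × 5.5429 = 237.6043

237.604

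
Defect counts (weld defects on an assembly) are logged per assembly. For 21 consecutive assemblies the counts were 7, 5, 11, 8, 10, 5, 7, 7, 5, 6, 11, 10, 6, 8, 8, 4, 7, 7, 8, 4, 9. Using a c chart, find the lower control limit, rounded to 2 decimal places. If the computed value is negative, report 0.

0.00

c̄ = (7 + 5 + 11 + 8 + 10 + 5 + 7 + 7 + 5 + 6 + 11 + 10 + 6 + 8 + 8 + 4 + 7 + 7 + 8 + 4 + 9) / 21 = 153 / 21 = 7.2857
LCL = c̄ − 3√c̄ = 7.2857 − 3 × 2.6992 = -0.8119 → 0 (cannot be negative)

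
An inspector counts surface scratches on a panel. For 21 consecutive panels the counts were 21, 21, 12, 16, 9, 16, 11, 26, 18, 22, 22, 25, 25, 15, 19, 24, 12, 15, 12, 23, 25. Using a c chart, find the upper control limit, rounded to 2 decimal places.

31.44

c̄ = (21 + 21 + 12 + 16 + 9 + 16 + 11 + 26 + 18 + 22 + 22 + 25 + 25 + 15 + 19 + 24 + 12 + 15 + 12 + 23 + 25) / 21 = 389 / 21 = 18.5238
UCL = c̄ + 3√c̄ = 18.5238 + 3 × √18.5238 = 18.5238 + 3 × 4.3039 = 31.4356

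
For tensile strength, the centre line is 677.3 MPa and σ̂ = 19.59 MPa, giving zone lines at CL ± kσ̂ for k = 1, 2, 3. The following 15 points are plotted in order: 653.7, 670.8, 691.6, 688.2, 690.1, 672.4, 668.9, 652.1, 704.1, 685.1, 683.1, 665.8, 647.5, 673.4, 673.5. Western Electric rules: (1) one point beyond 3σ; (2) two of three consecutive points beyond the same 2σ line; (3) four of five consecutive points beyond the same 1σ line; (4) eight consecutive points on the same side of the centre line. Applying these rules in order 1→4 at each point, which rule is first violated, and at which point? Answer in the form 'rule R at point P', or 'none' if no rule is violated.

Zone of each point (C = within 1σ̂, B = 1σ̂–2σ̂, A = 2σ̂–3σ̂, * = beyond 3σ̂; sign = side of CL): 1:-B, 2:-C, 3:+C, 4:+C, 5:+C, 6:-C, 7:-C, 8:-B, 9:+B, 10:+C, 11:+C, 12:-C, 13:-B, 14:-C, 15:-C
No rule fires across all 15 points.

none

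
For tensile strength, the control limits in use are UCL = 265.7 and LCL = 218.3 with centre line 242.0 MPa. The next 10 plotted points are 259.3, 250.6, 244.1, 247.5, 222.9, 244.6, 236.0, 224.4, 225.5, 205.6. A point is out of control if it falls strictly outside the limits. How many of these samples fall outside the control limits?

Compare each point to [218.3, 265.7]: sample 10 = 205.6 < LCL.

1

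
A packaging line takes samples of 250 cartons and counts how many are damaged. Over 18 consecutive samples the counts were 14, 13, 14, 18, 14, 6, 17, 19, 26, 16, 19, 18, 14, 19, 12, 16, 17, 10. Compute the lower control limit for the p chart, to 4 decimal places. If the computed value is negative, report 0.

p̄ = Σdᵢ / (k·n) = 282 / (18 × 250) = 0.06267
LCL = p̄ − 3·√(p̄(1−p̄)/n) = 0.06267 − 3 × 0.01533 = 0.01668

0.0167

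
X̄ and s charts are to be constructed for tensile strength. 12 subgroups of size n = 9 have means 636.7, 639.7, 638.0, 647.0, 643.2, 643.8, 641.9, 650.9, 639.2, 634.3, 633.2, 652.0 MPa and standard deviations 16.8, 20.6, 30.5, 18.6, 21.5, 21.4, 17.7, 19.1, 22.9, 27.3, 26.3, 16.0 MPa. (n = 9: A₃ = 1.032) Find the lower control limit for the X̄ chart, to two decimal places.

619.41

X̄̄ = (636.7 + 639.7 + 638.0 + 647.0 + 643.2 + 643.8 + 641.9 + 650.9 + 639.2 + 634.3 + 633.2 + 652.0) / 12 = 641.6583
s̄ = (16.8 + 20.6 + 30.5 + 18.6 + 21.5 + 21.4 + 17.7 + 19.1 + 22.9 + 27.3 + 26.3 + 16.0) / 12 = 21.5583
LCL = X̄̄ − A₃·s̄ = 641.6583 − 1.032 × 21.5583 = 619.4101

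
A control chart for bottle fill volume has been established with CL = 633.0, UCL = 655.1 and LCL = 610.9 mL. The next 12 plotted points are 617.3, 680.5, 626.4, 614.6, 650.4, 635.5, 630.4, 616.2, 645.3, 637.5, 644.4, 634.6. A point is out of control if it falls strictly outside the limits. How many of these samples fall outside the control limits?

Compare each point to [610.9, 655.1]: sample 2 = 680.5 > UCL.

1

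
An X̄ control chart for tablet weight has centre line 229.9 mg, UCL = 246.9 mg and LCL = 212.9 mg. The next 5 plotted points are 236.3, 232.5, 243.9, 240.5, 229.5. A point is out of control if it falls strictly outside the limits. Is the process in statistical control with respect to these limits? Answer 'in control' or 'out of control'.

All 5 points lie within [212.9, 246.9].

in control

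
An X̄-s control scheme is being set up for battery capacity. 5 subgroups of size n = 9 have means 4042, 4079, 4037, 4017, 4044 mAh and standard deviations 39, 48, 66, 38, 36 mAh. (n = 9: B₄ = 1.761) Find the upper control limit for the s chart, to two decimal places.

79.95

s̄ = (39 + 48 + 66 + 38 + 36) / 5 = 45.4000
UCL_s = B₄·s̄ = 1.761 × 45.4000 = 79.9494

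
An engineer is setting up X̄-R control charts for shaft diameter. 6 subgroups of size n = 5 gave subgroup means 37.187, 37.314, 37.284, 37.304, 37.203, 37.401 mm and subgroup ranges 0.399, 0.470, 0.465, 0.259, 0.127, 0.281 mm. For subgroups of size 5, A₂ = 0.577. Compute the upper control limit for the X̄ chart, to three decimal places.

37.475

X̄̄ = (37.187 + 37.314 + 37.284 + 37.304 + 37.203 + 37.401) / 6 = 223.6930 / 6 = 37.2822
R̄ = (0.399 + 0.470 + 0.465 + 0.259 + 0.127 + 0.281) / 6 = 2.0010 / 6 = 0.3335
UCL = X̄̄ + A₂·R̄ = 37.2822 + 0.577 × 0.3335 = 37.4746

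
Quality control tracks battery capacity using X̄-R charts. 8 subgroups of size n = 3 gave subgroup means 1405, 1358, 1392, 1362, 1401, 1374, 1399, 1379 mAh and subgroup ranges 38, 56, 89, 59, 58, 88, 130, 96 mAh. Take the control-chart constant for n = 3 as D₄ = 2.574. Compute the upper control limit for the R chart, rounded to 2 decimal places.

R̄ = (38 + 56 + 89 + 59 + 58 + 88 + 130 + 96) / 8 = 614.0000 / 8 = 76.7500
UCL_R = D₄·R̄ = 2.574 × 76.7500 = 197.5545

197.55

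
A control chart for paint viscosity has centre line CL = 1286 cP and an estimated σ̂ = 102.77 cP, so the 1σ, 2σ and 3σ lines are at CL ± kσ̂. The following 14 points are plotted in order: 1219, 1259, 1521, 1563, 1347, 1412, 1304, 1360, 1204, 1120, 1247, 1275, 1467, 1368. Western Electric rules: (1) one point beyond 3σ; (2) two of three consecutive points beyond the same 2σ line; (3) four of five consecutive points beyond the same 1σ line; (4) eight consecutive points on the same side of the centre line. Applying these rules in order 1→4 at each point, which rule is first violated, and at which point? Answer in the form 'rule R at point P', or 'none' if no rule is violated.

Zone of each point (C = within 1σ̂, B = 1σ̂–2σ̂, A = 2σ̂–3σ̂, * = beyond 3σ̂; sign = side of CL): 1:-C, 2:-C, 3:+A, 4:+A, 5:+C, 6:+B, 7:+C, 8:+C, 9:-C, 10:-B, 11:-C, 12:-C, 13:+B, 14:+C
Rule 2 (two of three consecutive points beyond the same 2σ limit) is satisfied at point 4.

rule 2 at point 4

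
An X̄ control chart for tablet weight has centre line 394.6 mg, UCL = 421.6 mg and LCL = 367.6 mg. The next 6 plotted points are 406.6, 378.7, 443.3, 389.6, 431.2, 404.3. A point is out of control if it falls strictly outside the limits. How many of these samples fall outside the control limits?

2

Compare each point to [367.6, 421.6]: sample 3 = 443.3 > UCL; sample 5 = 431.2 > UCL.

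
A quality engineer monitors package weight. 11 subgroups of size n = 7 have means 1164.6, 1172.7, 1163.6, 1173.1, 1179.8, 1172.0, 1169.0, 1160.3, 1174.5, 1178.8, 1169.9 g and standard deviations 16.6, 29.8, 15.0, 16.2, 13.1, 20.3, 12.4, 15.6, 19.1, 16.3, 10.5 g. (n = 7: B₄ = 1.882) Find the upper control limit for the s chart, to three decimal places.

31.635

s̄ = (16.6 + 29.8 + 15.0 + 16.2 + 13.1 + 20.3 + 12.4 + 15.6 + 19.1 + 16.3 + 10.5) / 11 = 16.8091
UCL_s = B₄·s̄ = 1.882 × 16.8091 = 31.6347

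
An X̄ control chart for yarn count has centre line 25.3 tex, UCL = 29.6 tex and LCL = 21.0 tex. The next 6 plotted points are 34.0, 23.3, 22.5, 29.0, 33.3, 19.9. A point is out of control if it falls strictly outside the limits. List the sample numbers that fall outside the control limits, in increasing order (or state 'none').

Compare each point to [21.0, 29.6]: sample 1 = 34.0 > UCL; sample 5 = 33.3 > UCL; sample 6 = 19.9 < LCL.

1, 5, 6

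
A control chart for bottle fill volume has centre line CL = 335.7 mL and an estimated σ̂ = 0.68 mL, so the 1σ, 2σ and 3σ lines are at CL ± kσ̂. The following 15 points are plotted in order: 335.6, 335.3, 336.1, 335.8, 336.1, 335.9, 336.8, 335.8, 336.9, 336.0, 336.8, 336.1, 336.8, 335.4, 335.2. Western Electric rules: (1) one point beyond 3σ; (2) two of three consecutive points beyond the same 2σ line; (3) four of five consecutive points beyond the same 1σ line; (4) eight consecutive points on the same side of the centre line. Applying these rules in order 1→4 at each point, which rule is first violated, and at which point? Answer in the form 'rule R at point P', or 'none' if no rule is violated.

Zone of each point (C = within 1σ̂, B = 1σ̂–2σ̂, A = 2σ̂–3σ̂, * = beyond 3σ̂; sign = side of CL): 1:-C, 2:-C, 3:+C, 4:+C, 5:+C, 6:+C, 7:+B, 8:+C, 9:+B, 10:+C, 11:+B, 12:+C, 13:+B, 14:-C, 15:-C
Rule 4 (eight consecutive points on the same side of the centre line) is satisfied at point 10.

rule 4 at point 10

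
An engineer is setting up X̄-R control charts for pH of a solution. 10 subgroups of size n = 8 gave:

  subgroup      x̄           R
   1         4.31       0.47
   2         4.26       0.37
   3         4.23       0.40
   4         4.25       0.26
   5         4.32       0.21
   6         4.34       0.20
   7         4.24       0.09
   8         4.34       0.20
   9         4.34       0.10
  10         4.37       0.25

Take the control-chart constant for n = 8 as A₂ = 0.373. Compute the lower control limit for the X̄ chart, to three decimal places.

4.205

X̄̄ = (4.31 + 4.26 + 4.23 + 4.25 + 4.32 + 4.34 + 4.24 + 4.34 + 4.34 + 4.37) / 10 = 43.0000 / 10 = 4.3000
R̄ = (0.47 + 0.37 + 0.40 + 0.26 + 0.21 + 0.20 + 0.09 + 0.20 + 0.10 + 0.25) / 10 = 2.5500 / 10 = 0.2550
LCL = X̄̄ − A₂·R̄ = 4.3000 − 0.373 × 0.2550 = 4.2049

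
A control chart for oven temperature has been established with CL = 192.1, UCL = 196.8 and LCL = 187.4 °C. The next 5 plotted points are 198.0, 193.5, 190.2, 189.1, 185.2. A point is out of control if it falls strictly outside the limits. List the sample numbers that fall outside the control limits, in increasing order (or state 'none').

Compare each point to [187.4, 196.8]: sample 1 = 198.0 > UCL; sample 5 = 185.2 < LCL.

1, 5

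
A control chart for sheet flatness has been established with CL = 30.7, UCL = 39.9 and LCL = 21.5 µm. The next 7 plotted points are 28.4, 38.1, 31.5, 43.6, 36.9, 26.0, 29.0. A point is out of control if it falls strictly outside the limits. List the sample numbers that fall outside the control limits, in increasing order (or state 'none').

Compare each point to [21.5, 39.9]: sample 4 = 43.6 > UCL.

4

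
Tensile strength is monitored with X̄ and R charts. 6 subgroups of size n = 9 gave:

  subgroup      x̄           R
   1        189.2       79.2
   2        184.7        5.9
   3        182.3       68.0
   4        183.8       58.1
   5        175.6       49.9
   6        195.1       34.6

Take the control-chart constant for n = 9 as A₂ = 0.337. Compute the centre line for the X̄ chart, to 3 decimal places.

185.117

X̄̄ = (189.2 + 184.7 + 182.3 + 183.8 + 175.6 + 195.1) / 6 = 1110.7000 / 6 = 185.1167
CL = X̄̄ = 185.1167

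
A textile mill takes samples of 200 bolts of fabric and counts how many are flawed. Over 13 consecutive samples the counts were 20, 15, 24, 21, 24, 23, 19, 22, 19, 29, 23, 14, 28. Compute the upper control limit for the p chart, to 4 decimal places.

0.1739

p̄ = Σdᵢ / (k·n) = 281 / (13 × 200) = 0.10808
UCL = p̄ + 3·√(p̄(1−p̄)/n) = 0.10808 + 3 × √(0.10808×0.89192/200) = 0.10808 + 3 × 0.02195 = 0.17394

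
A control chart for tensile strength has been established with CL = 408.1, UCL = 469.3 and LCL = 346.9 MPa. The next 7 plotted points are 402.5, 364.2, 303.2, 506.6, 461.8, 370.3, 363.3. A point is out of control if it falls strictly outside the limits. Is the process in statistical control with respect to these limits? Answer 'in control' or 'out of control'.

out of control

Compare each point to [346.9, 469.3]: sample 3 = 303.2 < LCL; sample 4 = 506.6 > UCL.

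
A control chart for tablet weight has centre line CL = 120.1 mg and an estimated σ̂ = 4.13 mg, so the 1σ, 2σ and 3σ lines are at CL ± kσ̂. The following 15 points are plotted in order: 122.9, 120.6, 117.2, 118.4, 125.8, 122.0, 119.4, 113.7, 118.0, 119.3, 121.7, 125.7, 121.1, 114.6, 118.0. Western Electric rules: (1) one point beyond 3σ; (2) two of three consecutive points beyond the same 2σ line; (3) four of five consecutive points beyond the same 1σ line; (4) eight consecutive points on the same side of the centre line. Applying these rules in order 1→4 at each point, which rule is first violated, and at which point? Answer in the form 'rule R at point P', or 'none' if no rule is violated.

none

Zone of each point (C = within 1σ̂, B = 1σ̂–2σ̂, A = 2σ̂–3σ̂, * = beyond 3σ̂; sign = side of CL): 1:+C, 2:+C, 3:-C, 4:-C, 5:+B, 6:+C, 7:-C, 8:-B, 9:-C, 10:-C, 11:+C, 12:+B, 13:+C, 14:-B, 15:-C
No rule fires across all 15 points.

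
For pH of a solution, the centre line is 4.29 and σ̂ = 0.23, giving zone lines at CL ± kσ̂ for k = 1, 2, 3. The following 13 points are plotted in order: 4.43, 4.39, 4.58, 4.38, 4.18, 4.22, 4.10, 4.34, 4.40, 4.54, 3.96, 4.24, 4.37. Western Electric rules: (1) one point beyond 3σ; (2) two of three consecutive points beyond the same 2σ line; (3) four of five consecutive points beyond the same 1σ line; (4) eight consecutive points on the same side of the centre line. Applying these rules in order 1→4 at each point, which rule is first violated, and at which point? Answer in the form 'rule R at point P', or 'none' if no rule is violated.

Zone of each point (C = within 1σ̂, B = 1σ̂–2σ̂, A = 2σ̂–3σ̂, * = beyond 3σ̂; sign = side of CL): 1:+C, 2:+C, 3:+B, 4:+C, 5:-C, 6:-C, 7:-C, 8:+C, 9:+C, 10:+B, 11:-B, 12:-C, 13:+C
No rule fires across all 13 points.

none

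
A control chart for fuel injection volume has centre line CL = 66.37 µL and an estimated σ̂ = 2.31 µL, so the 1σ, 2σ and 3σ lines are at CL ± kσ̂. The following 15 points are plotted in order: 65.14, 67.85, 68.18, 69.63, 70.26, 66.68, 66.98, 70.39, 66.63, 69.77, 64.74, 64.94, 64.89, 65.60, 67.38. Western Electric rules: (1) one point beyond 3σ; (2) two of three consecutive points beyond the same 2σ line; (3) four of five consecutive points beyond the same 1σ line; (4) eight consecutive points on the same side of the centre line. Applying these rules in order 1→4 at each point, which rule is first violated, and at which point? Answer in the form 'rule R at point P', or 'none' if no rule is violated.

Zone of each point (C = within 1σ̂, B = 1σ̂–2σ̂, A = 2σ̂–3σ̂, * = beyond 3σ̂; sign = side of CL): 1:-C, 2:+C, 3:+C, 4:+B, 5:+B, 6:+C, 7:+C, 8:+B, 9:+C, 10:+B, 11:-C, 12:-C, 13:-C, 14:-C, 15:+C
Rule 4 (eight consecutive points on the same side of the centre line) is satisfied at point 9.

rule 4 at point 9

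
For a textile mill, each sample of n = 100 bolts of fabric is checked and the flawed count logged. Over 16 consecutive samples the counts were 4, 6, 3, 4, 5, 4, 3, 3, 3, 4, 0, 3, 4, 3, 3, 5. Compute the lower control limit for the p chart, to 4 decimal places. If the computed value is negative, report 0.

p̄ = Σdᵢ / (k·n) = 57 / (16 × 100) = 0.03562
LCL = p̄ − 3·√(p̄(1−p̄)/n) = 0.03562 − 3 × 0.01854 = -0.01998 → 0 (negative, so LCL = 0)

0.0000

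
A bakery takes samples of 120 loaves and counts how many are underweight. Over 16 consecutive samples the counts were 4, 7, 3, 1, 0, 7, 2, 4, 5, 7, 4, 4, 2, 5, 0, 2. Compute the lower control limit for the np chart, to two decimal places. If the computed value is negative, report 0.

0.00

p̄ = Σdᵢ / (k·n) = 57 / (16 × 120) = 0.02969
LCL = np̄ − 3·√(np̄(1−p̄)) = 3.5625 − 3 × 1.8592 = -2.0152 → 0 (negative, so LCL = 0)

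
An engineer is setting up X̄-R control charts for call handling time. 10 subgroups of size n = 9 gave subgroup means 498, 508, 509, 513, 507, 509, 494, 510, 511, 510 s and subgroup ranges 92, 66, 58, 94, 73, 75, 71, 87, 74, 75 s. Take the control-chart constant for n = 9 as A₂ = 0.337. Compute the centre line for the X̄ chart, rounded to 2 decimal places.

X̄̄ = (498 + 508 + 509 + 513 + 507 + 509 + 494 + 510 + 511 + 510) / 10 = 5069.0000 / 10 = 506.9000
CL = X̄̄ = 506.9000

506.90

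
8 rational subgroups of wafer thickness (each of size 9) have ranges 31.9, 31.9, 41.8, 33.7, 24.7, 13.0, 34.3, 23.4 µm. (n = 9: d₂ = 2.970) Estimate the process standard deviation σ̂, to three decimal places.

9.878

R̄ = (31.9 + 31.9 + 41.8 + 33.7 + 24.7 + 13.0 + 34.3 + 23.4) / 8 = 29.3375
σ̂ = R̄ / d₂ = 29.3375 / 2.970 = 9.8779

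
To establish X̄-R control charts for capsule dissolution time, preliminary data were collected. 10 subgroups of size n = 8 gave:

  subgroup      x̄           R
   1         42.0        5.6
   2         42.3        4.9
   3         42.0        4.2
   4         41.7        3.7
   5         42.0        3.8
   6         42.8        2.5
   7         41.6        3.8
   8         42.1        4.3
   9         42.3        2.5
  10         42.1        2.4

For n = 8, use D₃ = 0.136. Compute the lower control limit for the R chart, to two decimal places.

0.51

R̄ = (5.6 + 4.9 + 4.2 + 3.7 + 3.8 + 2.5 + 3.8 + 4.3 + 2.5 + 2.4) / 10 = 37.7000 / 10 = 3.7700
LCL_R = D₃·R̄ = 0.136 × 3.7700 = 0.5127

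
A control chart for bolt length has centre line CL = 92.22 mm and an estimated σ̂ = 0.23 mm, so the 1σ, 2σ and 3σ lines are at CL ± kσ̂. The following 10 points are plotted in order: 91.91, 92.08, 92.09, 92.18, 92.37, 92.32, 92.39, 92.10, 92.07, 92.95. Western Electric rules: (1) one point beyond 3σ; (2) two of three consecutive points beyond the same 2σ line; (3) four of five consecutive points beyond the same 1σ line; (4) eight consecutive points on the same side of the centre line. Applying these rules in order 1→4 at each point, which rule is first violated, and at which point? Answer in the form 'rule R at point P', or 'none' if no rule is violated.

Zone of each point (C = within 1σ̂, B = 1σ̂–2σ̂, A = 2σ̂–3σ̂, * = beyond 3σ̂; sign = side of CL): 1:-B, 2:-C, 3:-C, 4:-C, 5:+C, 6:+C, 7:+C, 8:-C, 9:-C, 10:+*
Rule 1 (one point beyond the 3σ limits) is satisfied at point 10.

rule 1 at point 10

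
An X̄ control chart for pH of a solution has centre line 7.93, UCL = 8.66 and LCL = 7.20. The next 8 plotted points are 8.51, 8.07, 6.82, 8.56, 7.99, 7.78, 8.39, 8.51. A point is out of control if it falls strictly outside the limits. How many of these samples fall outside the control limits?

Compare each point to [7.20, 8.66]: sample 3 = 6.82 < LCL.

1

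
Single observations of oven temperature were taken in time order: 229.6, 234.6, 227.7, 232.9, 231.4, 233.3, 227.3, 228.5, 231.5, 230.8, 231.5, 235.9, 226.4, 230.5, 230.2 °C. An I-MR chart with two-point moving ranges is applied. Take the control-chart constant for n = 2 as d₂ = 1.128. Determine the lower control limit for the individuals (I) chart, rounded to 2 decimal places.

X̄ = (229.6 + 234.6 + 227.7 + 232.9 + 231.4 + 233.3 + 227.3 + 228.5 + 231.5 + 230.8 + 231.5 + 235.9 + 226.4 + 230.5 + 230.2) / 15 = 230.8067
Moving ranges: 5.0, 6.9, 5.2, 1.5, 1.9, 6.0, 1.2, 3.0, 0.7, 0.7, 4.4, 9.5, 4.1, 0.3; M̄R̄ = 50.4000 / 14 = 3.6000
LCL = X̄ − 3·M̄R̄/d₂ = 230.8067 − 3 × 3.6000 / 1.128 = 221.2322

221.23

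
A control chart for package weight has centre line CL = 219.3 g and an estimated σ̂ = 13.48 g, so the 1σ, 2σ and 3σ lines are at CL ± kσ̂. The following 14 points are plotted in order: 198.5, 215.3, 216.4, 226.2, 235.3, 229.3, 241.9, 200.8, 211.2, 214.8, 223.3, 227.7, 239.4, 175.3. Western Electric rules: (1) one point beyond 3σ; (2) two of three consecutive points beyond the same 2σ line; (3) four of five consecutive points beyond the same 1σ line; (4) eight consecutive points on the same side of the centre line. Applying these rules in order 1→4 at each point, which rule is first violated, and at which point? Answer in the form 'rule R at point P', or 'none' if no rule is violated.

Zone of each point (C = within 1σ̂, B = 1σ̂–2σ̂, A = 2σ̂–3σ̂, * = beyond 3σ̂; sign = side of CL): 1:-B, 2:-C, 3:-C, 4:+C, 5:+B, 6:+C, 7:+B, 8:-B, 9:-C, 10:-C, 11:+C, 12:+C, 13:+B, 14:-*
Rule 1 (one point beyond the 3σ limits) is satisfied at point 14.

rule 1 at point 14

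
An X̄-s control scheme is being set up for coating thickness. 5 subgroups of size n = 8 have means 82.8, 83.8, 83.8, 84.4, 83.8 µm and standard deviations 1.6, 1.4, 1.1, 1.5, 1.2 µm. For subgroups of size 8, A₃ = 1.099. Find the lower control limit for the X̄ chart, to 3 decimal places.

82.225

X̄̄ = (82.8 + 83.8 + 83.8 + 84.4 + 83.8) / 5 = 83.7200
s̄ = (1.6 + 1.4 + 1.1 + 1.5 + 1.2) / 5 = 1.3600
LCL = X̄̄ − A₃·s̄ = 83.7200 − 1.099 × 1.3600 = 82.2254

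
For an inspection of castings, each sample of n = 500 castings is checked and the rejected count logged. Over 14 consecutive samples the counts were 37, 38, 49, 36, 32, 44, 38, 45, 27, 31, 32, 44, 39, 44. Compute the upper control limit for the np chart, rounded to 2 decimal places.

56.12

p̄ = Σdᵢ / (k·n) = 536 / (14 × 500) = 0.07657
UCL = np̄ + 3·√(np̄(1−p̄)) = 38.2857 + 3 × √(38.2857×0.92343) = 38.2857 + 3 × 5.9459 = 56.1235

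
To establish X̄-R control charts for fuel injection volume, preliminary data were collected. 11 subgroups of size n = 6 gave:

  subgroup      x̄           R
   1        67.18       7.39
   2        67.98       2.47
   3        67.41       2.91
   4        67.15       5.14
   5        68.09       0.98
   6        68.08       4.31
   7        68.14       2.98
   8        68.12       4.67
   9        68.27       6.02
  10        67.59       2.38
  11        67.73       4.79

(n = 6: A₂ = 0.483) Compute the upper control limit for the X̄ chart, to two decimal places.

X̄̄ = (67.18 + 67.98 + 67.41 + 67.15 + 68.09 + 68.08 + 68.14 + 68.12 + 68.27 + 67.59 + 67.73) / 11 = 745.7400 / 11 = 67.7945
R̄ = (7.39 + 2.47 + 2.91 + 5.14 + 0.98 + 4.31 + 2.98 + 4.67 + 6.02 + 2.38 + 4.79) / 11 = 44.0400 / 11 = 4.0036
UCL = X̄̄ + A₂·R̄ = 67.7945 + 0.483 × 4.0036 = 69.7283

69.73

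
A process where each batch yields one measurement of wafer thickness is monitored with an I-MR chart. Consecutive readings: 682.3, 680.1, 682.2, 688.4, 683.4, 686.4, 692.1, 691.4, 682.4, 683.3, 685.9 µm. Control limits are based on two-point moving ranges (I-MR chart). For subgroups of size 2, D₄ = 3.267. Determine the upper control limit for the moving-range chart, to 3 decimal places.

12.219

Moving ranges: 2.2, 2.1, 6.2, 5.0, 3.0, 5.7, 0.7, 9.0, 0.9, 2.6; M̄R̄ = 37.4000 / 10 = 3.7400
UCL_MR = D₄·M̄R̄ = 3.267 × 3.7400 = 12.2186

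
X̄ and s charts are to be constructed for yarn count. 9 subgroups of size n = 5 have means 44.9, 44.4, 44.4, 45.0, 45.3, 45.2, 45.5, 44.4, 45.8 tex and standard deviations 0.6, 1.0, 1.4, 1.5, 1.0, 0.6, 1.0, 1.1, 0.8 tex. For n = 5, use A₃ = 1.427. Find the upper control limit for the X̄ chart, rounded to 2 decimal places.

X̄̄ = (44.9 + 44.4 + 44.4 + 45.0 + 45.3 + 45.2 + 45.5 + 44.4 + 45.8) / 9 = 44.9889
s̄ = (0.6 + 1.0 + 1.4 + 1.5 + 1.0 + 0.6 + 1.0 + 1.1 + 0.8) / 9 = 1.0000
UCL = X̄̄ + A₃·s̄ = 44.9889 + 1.427 × 1.0000 = 46.4159

46.42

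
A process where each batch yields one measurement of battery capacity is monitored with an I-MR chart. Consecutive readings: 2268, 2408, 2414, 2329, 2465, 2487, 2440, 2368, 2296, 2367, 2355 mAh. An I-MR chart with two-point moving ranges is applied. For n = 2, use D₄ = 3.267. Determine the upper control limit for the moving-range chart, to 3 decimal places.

216.602

Moving ranges: 140, 6, 85, 136, 22, 47, 72, 72, 71, 12; M̄R̄ = 663.0000 / 10 = 66.3000
UCL_MR = D₄·M̄R̄ = 3.267 × 66.3000 = 216.6021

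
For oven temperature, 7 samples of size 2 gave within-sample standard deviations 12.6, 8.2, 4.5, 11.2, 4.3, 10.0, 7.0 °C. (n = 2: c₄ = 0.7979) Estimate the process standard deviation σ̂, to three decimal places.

10.349

s̄ = (12.6 + 8.2 + 4.5 + 11.2 + 4.3 + 10.0 + 7.0) / 7 = 8.2571
σ̂ = s̄ / c₄ = 8.2571 / 0.7979 = 10.3486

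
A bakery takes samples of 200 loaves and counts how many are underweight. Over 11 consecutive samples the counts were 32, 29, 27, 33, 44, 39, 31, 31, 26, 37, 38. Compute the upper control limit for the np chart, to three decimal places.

49.181

p̄ = Σdᵢ / (k·n) = 367 / (11 × 200) = 0.16682
UCL = np̄ + 3·√(np̄(1−p̄)) = 33.3636 + 3 × √(33.3636×0.83318) = 33.3636 + 3 × 5.2724 = 49.1808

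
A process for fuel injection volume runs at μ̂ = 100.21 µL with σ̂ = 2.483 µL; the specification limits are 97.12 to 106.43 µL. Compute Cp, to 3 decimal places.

Cp = (USL − LSL) / (6σ̂) = (106.43 − 97.12) / (6 × 2.483) = 9.3100 / 14.8980 = 0.6249

0.625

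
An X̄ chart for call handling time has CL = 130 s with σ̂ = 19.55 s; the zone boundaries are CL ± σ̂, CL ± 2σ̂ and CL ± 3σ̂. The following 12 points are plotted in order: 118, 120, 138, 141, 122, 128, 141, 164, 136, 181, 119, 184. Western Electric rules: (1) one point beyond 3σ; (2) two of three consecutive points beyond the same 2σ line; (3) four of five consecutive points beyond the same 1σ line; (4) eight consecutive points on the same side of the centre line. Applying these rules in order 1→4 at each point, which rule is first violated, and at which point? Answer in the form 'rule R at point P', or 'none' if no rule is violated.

Zone of each point (C = within 1σ̂, B = 1σ̂–2σ̂, A = 2σ̂–3σ̂, * = beyond 3σ̂; sign = side of CL): 1:-C, 2:-C, 3:+C, 4:+C, 5:-C, 6:-C, 7:+C, 8:+B, 9:+C, 10:+A, 11:-C, 12:+A
Rule 2 (two of three consecutive points beyond the same 2σ limit) is satisfied at point 12.

rule 2 at point 12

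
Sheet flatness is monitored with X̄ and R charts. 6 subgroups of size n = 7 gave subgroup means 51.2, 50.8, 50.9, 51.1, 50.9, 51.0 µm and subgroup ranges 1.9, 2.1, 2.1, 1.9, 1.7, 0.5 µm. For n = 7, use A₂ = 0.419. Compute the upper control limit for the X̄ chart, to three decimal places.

X̄̄ = (51.2 + 50.8 + 50.9 + 51.1 + 50.9 + 51.0) / 6 = 305.9000 / 6 = 50.9833
R̄ = (1.9 + 2.1 + 2.1 + 1.9 + 1.7 + 0.5) / 6 = 10.2000 / 6 = 1.7000
UCL = X̄̄ + A₂·R̄ = 50.9833 + 0.419 × 1.7000 = 51.6956

51.696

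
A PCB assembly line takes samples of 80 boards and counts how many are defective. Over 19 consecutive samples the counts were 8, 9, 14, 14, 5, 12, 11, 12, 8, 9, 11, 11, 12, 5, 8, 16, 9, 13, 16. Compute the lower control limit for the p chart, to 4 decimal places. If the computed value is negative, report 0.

p̄ = Σdᵢ / (k·n) = 203 / (19 × 80) = 0.13355
LCL = p̄ − 3·√(p̄(1−p̄)/n) = 0.13355 − 3 × 0.03803 = 0.01946

0.0195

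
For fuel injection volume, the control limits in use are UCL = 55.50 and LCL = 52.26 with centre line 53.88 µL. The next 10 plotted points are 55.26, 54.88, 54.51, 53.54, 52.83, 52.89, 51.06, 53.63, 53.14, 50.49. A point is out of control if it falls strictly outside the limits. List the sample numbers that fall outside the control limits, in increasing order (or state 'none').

7, 10

Compare each point to [52.26, 55.50]: sample 7 = 51.06 < LCL; sample 10 = 50.49 < LCL.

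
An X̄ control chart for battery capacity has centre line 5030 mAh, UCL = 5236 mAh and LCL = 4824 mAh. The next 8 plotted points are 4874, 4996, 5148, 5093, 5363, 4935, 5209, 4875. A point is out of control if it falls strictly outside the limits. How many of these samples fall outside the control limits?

1

Compare each point to [4824, 5236]: sample 5 = 5363 > UCL.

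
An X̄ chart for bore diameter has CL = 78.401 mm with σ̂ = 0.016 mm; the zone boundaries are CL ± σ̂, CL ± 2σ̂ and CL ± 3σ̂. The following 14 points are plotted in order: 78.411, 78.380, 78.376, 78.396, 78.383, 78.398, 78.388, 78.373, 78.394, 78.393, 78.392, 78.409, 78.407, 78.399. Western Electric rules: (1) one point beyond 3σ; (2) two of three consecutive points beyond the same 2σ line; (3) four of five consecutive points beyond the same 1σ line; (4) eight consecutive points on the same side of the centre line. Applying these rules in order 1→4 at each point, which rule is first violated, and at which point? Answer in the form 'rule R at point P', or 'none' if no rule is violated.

Zone of each point (C = within 1σ̂, B = 1σ̂–2σ̂, A = 2σ̂–3σ̂, * = beyond 3σ̂; sign = side of CL): 1:+C, 2:-B, 3:-B, 4:-C, 5:-B, 6:-C, 7:-C, 8:-B, 9:-C, 10:-C, 11:-C, 12:+C, 13:+C, 14:-C
Rule 4 (eight consecutive points on the same side of the centre line) is satisfied at point 9.

rule 4 at point 9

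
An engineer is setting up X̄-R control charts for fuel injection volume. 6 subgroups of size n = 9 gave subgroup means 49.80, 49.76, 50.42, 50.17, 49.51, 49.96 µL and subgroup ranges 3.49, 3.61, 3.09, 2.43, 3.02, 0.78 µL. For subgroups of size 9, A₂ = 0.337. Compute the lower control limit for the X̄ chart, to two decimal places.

X̄̄ = (49.80 + 49.76 + 50.42 + 50.17 + 49.51 + 49.96) / 6 = 299.6200 / 6 = 49.9367
R̄ = (3.49 + 3.61 + 3.09 + 2.43 + 3.02 + 0.78) / 6 = 16.4200 / 6 = 2.7367
LCL = X̄̄ − A₂·R̄ = 49.9367 − 0.337 × 2.7367 = 49.0144

49.01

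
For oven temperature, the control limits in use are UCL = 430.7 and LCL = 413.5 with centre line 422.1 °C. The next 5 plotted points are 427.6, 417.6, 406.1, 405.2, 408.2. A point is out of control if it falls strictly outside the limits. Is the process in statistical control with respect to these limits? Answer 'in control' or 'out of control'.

Compare each point to [413.5, 430.7]: sample 3 = 406.1 < LCL; sample 4 = 405.2 < LCL; sample 5 = 408.2 < LCL.

out of control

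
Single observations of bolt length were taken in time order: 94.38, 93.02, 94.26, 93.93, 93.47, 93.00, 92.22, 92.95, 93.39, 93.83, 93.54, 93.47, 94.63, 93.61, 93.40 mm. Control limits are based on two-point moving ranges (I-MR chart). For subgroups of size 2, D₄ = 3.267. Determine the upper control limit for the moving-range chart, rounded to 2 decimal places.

Moving ranges: 1.36, 1.24, 0.33, 0.46, 0.47, 0.78, 0.73, 0.44, 0.44, 0.29, 0.07, 1.16, 1.02, 0.21; M̄R̄ = 9.0000 / 14 = 0.6429
UCL_MR = D₄·M̄R̄ = 3.267 × 0.6429 = 2.1002

2.10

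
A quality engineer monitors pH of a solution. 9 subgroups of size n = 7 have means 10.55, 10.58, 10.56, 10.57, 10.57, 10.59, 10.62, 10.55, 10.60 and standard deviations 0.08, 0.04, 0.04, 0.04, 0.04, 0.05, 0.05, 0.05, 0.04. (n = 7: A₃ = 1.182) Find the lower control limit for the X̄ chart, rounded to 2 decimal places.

10.52

X̄̄ = (10.55 + 10.58 + 10.56 + 10.57 + 10.57 + 10.59 + 10.62 + 10.55 + 10.60) / 9 = 10.5767
s̄ = (0.08 + 0.04 + 0.04 + 0.04 + 0.04 + 0.05 + 0.05 + 0.05 + 0.04) / 9 = 0.0478
LCL = X̄̄ − A₃·s̄ = 10.5767 − 1.182 × 0.0478 = 10.5202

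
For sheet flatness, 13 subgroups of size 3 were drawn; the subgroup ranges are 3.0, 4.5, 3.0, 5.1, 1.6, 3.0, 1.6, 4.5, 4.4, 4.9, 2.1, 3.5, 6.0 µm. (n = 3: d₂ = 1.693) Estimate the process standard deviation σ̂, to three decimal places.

R̄ = (3.0 + 4.5 + 3.0 + 5.1 + 1.6 + 3.0 + 1.6 + 4.5 + 4.4 + 4.9 + 2.1 + 3.5 + 6.0) / 13 = 3.6308
σ̂ = R̄ / d₂ = 3.6308 / 1.693 = 2.1446

2.145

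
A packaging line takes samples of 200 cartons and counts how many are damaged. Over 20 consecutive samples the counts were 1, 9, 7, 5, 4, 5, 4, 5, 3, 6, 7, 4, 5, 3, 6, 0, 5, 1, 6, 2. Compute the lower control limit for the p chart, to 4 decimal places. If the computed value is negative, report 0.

0.0000

p̄ = Σdᵢ / (k·n) = 88 / (20 × 200) = 0.02200
LCL = p̄ − 3·√(p̄(1−p̄)/n) = 0.02200 − 3 × 0.01037 = -0.00912 → 0 (negative, so LCL = 0)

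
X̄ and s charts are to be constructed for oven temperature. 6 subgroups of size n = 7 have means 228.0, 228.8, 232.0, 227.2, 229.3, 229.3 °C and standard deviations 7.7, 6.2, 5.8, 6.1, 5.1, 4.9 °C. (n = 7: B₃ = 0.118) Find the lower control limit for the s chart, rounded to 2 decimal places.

0.70

s̄ = (7.7 + 6.2 + 5.8 + 6.1 + 5.1 + 4.9) / 6 = 5.9667
LCL_s = B₃·s̄ = 0.118 × 5.9667 = 0.7041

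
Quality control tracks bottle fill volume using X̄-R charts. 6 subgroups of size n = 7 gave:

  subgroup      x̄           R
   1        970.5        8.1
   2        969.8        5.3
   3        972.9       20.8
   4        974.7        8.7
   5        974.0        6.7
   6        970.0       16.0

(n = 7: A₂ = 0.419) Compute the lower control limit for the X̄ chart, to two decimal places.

967.40

X̄̄ = (970.5 + 969.8 + 972.9 + 974.7 + 974.0 + 970.0) / 6 = 5831.9000 / 6 = 971.9833
R̄ = (8.1 + 5.3 + 20.8 + 8.7 + 6.7 + 16.0) / 6 = 65.6000 / 6 = 10.9333
LCL = X̄̄ − A₂·R̄ = 971.9833 − 0.419 × 10.9333 = 967.4023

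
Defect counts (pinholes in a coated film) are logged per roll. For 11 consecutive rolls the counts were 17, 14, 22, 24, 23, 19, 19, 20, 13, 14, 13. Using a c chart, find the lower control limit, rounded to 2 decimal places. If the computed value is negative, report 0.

c̄ = (17 + 14 + 22 + 24 + 23 + 19 + 19 + 20 + 13 + 14 + 13) / 11 = 198 / 11 = 18.0000
LCL = c̄ − 3√c̄ = 18.0000 − 3 × 4.2426 = 5.2721

5.27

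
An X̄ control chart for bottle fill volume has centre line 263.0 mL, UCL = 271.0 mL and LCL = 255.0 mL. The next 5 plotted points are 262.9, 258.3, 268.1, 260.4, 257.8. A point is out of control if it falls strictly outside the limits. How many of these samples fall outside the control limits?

0

All 5 points lie within [255.0, 271.0].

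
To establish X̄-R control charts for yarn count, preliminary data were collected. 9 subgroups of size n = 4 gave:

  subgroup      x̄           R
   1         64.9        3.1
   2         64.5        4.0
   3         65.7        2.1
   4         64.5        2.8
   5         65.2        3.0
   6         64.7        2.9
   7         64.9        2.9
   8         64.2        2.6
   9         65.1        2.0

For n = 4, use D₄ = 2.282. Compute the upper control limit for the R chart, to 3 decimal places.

R̄ = (3.1 + 4.0 + 2.1 + 2.8 + 3.0 + 2.9 + 2.9 + 2.6 + 2.0) / 9 = 25.4000 / 9 = 2.8222
UCL_R = D₄·R̄ = 2.282 × 2.8222 = 6.4403

6.440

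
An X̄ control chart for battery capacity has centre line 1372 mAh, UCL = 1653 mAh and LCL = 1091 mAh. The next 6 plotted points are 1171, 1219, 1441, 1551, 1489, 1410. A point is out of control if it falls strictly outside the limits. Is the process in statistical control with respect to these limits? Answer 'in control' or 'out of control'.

All 6 points lie within [1091, 1653].

in control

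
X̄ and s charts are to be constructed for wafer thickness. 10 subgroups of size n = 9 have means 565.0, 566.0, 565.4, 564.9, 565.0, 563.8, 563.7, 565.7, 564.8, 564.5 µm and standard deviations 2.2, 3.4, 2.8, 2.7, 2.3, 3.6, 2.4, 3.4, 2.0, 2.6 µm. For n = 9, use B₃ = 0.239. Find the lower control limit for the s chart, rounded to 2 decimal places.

s̄ = (2.2 + 3.4 + 2.8 + 2.7 + 2.3 + 3.6 + 2.4 + 3.4 + 2.0 + 2.6) / 10 = 2.7400
LCL_s = B₃·s̄ = 0.239 × 2.7400 = 0.6549

0.65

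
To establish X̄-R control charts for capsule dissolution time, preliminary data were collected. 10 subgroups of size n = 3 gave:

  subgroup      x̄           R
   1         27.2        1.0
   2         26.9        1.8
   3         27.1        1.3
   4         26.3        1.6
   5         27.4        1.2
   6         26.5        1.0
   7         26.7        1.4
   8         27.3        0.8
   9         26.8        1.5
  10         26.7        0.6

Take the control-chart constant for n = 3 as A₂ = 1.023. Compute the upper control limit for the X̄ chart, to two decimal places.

X̄̄ = (27.2 + 26.9 + 27.1 + 26.3 + 27.4 + 26.5 + 26.7 + 27.3 + 26.8 + 26.7) / 10 = 268.9000 / 10 = 26.8900
R̄ = (1.0 + 1.8 + 1.3 + 1.6 + 1.2 + 1.0 + 1.4 + 0.8 + 1.5 + 0.6) / 10 = 12.2000 / 10 = 1.2200
UCL = X̄̄ + A₂·R̄ = 26.8900 + 1.023 × 1.2200 = 28.1381

28.14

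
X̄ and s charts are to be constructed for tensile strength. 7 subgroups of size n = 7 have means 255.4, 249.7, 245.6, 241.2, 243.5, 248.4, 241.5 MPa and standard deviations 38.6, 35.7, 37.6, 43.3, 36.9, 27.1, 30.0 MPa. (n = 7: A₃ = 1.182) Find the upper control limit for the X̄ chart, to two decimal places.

288.55

X̄̄ = (255.4 + 249.7 + 245.6 + 241.2 + 243.5 + 248.4 + 241.5) / 7 = 246.4714
s̄ = (38.6 + 35.7 + 37.6 + 43.3 + 36.9 + 27.1 + 30.0) / 7 = 35.6000
UCL = X̄̄ + A₃·s̄ = 246.4714 + 1.182 × 35.6000 = 288.5506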